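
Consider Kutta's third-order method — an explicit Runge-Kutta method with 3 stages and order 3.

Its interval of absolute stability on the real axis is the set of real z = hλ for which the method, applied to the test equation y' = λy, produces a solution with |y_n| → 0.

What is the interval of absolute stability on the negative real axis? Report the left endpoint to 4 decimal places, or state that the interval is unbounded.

(-2.5127, 0).

Test eqn y'=λy, z=hλ:
  order 3, 3-stage ⇒ R(z)=1+z+z^2/2+z^3/6
  (e.g. R(-0.7)=0.48783, |R|=0.48783)

Find x<0 with |R(x)|<1.
x=-0.7: |R|=0.4878
|R(-1.95)|=0.2846 |R(-1.08)|=0.2932 |R(-0.58)|=0.5557
Bisect:
  x_lo=-3.2225 |R|=2.6077  x_hi=-0.1774 |R|=0.8374
  mid=-1.70000 |R|=0.07383 →hi
  mid=-2.46127 |R|=0.91735 →hi
  mid=-2.84191 |R|=1.62911 →lo
  mid=-2.65159 |R|=1.24332 →lo
  mid=-2.55643 |R|=1.07329 →lo
  mid=-2.50885 |R|=0.99361 →hi
  mid=-2.53264 |R|=1.03301 →lo
  mid=-2.52075 |R|=1.01320 →lo
  ...
  [-2.51275,-2.51257] ⇒ x*=-2.5127
Stable set (-2.5127, 0).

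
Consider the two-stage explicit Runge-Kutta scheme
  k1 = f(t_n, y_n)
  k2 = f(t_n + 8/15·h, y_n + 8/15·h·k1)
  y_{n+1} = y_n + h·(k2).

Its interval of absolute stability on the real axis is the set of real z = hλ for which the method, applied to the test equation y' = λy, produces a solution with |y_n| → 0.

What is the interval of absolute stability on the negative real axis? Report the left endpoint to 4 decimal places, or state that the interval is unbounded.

z∈(-1.8750,0).

Set f=λy, z=hλ:
  k1=λy_n ⇒ h·k1=z·y_n;  k2=λ(1+8/15z)y_n ⇒ h·k2=z(1+8/15z)y_n
  y_{n+1}/y_n = 1 + z(1+8/15z) = 1 + z + 8/15z²
  so R(z) = 1 + z + 8/15z².

Find x<0 with |R(x)|<1.
x=-0.8: |R|=0.5413
R=1: x+8/15x²=0 ⇒ x=−15/8=-1.8750; min R=1−1/(4·8/15)=0.5312>−1
Confirm numerically:
  x=-1.599: |R|=0.76463 <1
  x=-1.593: |R|=0.76041 <1
  x=-0.998: |R|=0.53320 <1
  x=-2.306: |R|=1.53007 >1
  x=-2.171: |R|=1.34273 >1
  x=-2.079: |R|=1.22620 >1
Interval (-1.8750, 0).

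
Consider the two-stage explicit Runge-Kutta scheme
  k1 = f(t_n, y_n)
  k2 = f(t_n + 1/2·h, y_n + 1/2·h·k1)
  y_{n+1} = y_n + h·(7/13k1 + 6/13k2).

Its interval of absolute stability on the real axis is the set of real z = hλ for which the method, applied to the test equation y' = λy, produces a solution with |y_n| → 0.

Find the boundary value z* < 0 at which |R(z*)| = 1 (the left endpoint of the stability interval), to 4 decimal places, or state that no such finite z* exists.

z* = -4.3333.

On y'=λy, z=hλ:
  k1=λy_n ⇒ h·k1=z·y_n;  k2=λ(1+1/2z)y_n ⇒ h·k2=z(1+1/2z)y_n
  y_{n+1}/y_n = 1 + 7/13z + 6/13z(1+1/2z) = 1 + z + 3/13z²
  so R(z) = 1 + z + 3/13z².

Boundary: |R(x)|=1, x<0.
x=-1.32: |R|=0.0821
R=1: x+3/13x²=0 ⇒ x=−13/3=-4.3333; min R=1−1/(4·3/13)=-0.0833>−1
Confirm numerically:
  x=-3.386: |R|=0.25977 <1
  x=-2.826: |R|=0.01699 <1
  x=-2.636: |R|=0.03250 <1
  x=-1.893: |R|=0.06605 <1
  x=-4.860: |R|=1.59068 >1
  x=-4.689: |R|=1.38486 >1
  x=-4.658: |R|=1.34899 >1
Interval (-4.3333, 0).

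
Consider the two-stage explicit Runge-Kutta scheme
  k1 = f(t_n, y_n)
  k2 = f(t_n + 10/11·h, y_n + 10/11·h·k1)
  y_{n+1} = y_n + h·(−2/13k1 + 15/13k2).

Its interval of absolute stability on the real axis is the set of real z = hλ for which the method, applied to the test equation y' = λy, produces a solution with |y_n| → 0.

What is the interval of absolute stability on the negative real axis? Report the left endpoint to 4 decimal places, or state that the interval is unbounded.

Test eqn y'=λy, z=hλ:
  k1=λy_n ⇒ h·k1=z·y_n;  k2=λ(1+10/11z)y_n ⇒ h·k2=z(1+10/11z)y_n
  y_{n+1}/y_n = 1 − 2/13z + 15/13z(1+10/11z) = 1 + z + 150/143z²
  so R(z) = 1 + z + 150/143z².

Find x<0 with |R(x)|<1.
x=-0.47: |R|=0.7617
R=1: x+150/143x²=0 ⇒ x=−143/150=-0.9533; min R=1−1/(4·150/143)=0.7617>−1
Confirm numerically:
  x=-0.684: |R|=0.80676 <1
  x=-0.526: |R|=0.76422 <1
  x=-0.516: |R|=0.76329 <1
  x=-1.200: |R|=1.31049 >1
  x=-1.120: |R|=1.19580 >1
So |R|<1 on (-0.9533, 0).

z∈(-0.9533,0).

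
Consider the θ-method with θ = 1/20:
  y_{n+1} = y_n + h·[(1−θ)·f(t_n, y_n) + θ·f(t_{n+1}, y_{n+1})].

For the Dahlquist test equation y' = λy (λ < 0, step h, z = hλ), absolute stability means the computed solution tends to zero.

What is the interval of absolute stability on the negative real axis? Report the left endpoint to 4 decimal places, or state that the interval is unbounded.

z∈(-2.2222,0).

With y'=λy (z=hλ):
  y_{n+1} = y_n + z·[19/20·y_n + 1/20·y_{n+1}] ⇒ (1 − 1/20z)y_{n+1} = (1 + 19/20z)y_n
  so R(z) = (1 + 19/20z)/(1 − 1/20z).

Need |R(x)|<1, x<0.
x=-1.69: |R|=0.5583
R=−1: 1+19/20x = −1+1/20x ⇒ -9/10x=2 ⇒ x=2/(-9/10)=-2.2222
Confirm numerically:
  x=-2.135: |R|=0.92907 <1
  x=-1.470: |R|=0.36935 <1
  x=-1.291: |R|=0.21272 <1
  x=-0.922: |R|=0.11863 <1
  x=-2.710: |R|=1.38661 >1
  x=-2.362: |R|=1.11251 >1
Stable set (-2.2222, 0).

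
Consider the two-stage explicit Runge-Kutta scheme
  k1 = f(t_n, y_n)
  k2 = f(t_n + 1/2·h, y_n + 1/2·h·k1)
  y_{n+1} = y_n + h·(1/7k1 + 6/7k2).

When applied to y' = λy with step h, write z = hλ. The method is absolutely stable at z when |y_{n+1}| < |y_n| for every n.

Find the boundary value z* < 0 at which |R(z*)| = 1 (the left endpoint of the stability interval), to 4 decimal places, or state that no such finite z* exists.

z* = -2.3333.

Set f=λy, z=hλ:
  k1=λy_n ⇒ h·k1=z·y_n;  k2=λ(1+1/2z)y_n ⇒ h·k2=z(1+1/2z)y_n
  y_{n+1}/y_n = 1 + 1/7z + 6/7z(1+1/2z) = 1 + z + 3/7z²
  R(z) = 1 + z + 3/7z².

Boundary: |R(x)|=1, x<0.
x=-1.07: |R|=0.4207
R=1: x+3/7x²=0 ⇒ x=−7/3=-2.3333; min R=1−1/(4·3/7)=0.4167>−1
Confirm numerically:
  x=-1.894: |R|=0.64339 <1
  x=-1.487: |R|=0.46064 <1
  x=-1.003: |R|=0.42815 <1
  x=-2.766: |R|=1.51290 >1
  x=-2.503: |R|=1.18200 >1
So |R|<1 on (-2.3333, 0).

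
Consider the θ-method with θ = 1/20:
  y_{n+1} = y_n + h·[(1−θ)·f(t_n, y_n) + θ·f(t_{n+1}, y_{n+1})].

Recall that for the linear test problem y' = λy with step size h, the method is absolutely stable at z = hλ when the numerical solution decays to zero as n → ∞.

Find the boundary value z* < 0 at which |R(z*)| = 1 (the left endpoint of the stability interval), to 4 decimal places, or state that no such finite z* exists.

With y'=λy (z=hλ):
  y_{n+1} = y_n + z·[19/20·y_n + 1/20·y_{n+1}] ⇒ (1 − 1/20z)y_{n+1} = (1 + 19/20z)y_n
  so R(z) = (1 + 19/20z)/(1 − 1/20z).

Find x<0 with |R(x)|<1.
x=-0.79: |R|=0.2400
R=−1: 1+19/20x = −1+1/20x ⇒ -9/10x=2 ⇒ x=2/(-9/10)=-2.2222
Confirm numerically:
  x=-1.897: |R|=0.73266 <1
  x=-1.653: |R|=0.52681 <1
  x=-0.941: |R|=0.10128 <1
  x=-2.477: |R|=1.20403 >1
  x=-2.417: |R|=1.15640 >1
  x=-2.383: |R|=1.12929 >1
So |R|<1 on (-2.2222, 0).

left endpoint -2.2222.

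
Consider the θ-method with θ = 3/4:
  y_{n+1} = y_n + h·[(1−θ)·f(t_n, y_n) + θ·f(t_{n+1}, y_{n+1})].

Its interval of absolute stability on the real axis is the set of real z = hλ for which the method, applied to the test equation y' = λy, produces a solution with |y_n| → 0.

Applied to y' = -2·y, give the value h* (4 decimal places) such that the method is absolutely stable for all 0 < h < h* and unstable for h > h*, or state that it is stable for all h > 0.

With y'=λy (z=hλ):
  y_{n+1} = y_n + z·[1/4·y_n + 3/4·y_{n+1}] ⇒ (1 − 3/4z)y_{n+1} = (1 + 1/4z)y_n
  so R(z) = (1 + 1/4z)/(1 − 3/4z).

Find x<0 with |R(x)|<1.
x=-0.31: |R|=0.7485
x=-2: |R|=0.2000
x=-10: |R|=0.1765
x=-100: |R|=0.3158
θ=3/4≥1/2 ⇒ |1+1/4x|<|1−3/4x| ∀x<0 ⇒ interval (−∞,0).

interval (−∞, 0). Any h>0 works for λ=-2.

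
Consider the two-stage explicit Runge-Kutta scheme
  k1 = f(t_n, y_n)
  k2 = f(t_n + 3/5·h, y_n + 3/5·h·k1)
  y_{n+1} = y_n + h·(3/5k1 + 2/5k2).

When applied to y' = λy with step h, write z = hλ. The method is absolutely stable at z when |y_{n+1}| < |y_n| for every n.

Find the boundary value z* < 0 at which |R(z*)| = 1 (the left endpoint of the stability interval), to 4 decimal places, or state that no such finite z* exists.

z* = -4.1667.

Set f=λy, z=hλ:
  k1=λy_n ⇒ h·k1=z·y_n;  k2=λ(1+3/5z)y_n ⇒ h·k2=z(1+3/5z)y_n
  y_{n+1}/y_n = 1 + 3/5z + 2/5z(1+3/5z) = 1 + z + 6/25z²
  ⇒ R(z) = 1 + z + 6/25z².

Find x<0 with |R(x)|<1.
x=-0.37: |R|=0.6629
R=1: x+6/25x²=0 ⇒ x=−25/6=-4.1667; min R=1−1/(4·6/25)=-0.0417>−1
Confirm numerically:
  x=-3.135: |R|=0.22377 <1
  x=-2.729: |R|=0.05839 <1
  x=-2.357: |R|=0.02369 <1
  x=-4.682: |R|=1.57907 >1
  x=-4.219: |R|=1.05299 >1
So |R|<1 on (-4.1667, 0).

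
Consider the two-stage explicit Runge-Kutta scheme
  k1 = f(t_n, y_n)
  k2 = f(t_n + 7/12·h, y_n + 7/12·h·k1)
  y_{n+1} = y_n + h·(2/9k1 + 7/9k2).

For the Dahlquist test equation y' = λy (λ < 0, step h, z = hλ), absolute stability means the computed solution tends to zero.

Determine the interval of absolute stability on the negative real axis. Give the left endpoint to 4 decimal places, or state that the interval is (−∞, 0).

(-2.2041, 0).

On y'=λy, z=hλ:
  k1=λy_n ⇒ h·k1=z·y_n;  k2=λ(1+7/12z)y_n ⇒ h·k2=z(1+7/12z)y_n
  y_{n+1}/y_n = 1 + 2/9z + 7/9z(1+7/12z) = 1 + z + 49/108z²
  ⇒ R(z) = 1 + z + 49/108z².

Find x<0 with |R(x)|<1.
x=-0.84: |R|=0.4801
R=1: x+49/108x²=0 ⇒ x=−108/49=-2.2041; min R=1−1/(4·49/108)=0.4490>−1
Confirm numerically:
  x=-1.732: |R|=0.62903 <1
  x=-1.574: |R|=0.55004 <1
  x=-1.534: |R|=0.53364 <1
  x=-1.051: |R|=0.45016 <1
  x=-2.527: |R|=1.37023 >1
  x=-2.284: |R|=1.08282 >1
Stable set (-2.2041, 0).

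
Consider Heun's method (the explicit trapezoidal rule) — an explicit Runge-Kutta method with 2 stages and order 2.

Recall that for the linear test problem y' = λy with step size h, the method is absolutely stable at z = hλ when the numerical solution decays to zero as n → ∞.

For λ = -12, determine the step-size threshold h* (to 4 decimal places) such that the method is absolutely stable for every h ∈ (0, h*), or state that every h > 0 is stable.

(-2.0000,0); λ=-12 ⇒ h* = 0.1667.

Test eqn y'=λy, z=hλ:
  order 2, 2-stage ⇒ R(z)=1+z+z^2/2
  (e.g. R(-1.54)=0.64580, |R|=0.64580)

Need |R(x)|<1, x<0.
x=-1.54: |R|=0.6458
|R(-1.57)|=0.6624 |R(-1.36)|=0.5648 |R(-0.78)|=0.5242
Bisect:
  x_lo=-2.8972 |R|=2.2996  x_hi=-0.0531 |R|=0.9483
  mid=-1.47513 |R|=0.61288 →hi
  mid=-2.18615 |R|=1.20347 →lo
  mid=-1.83064 |R|=0.84498 →hi
  mid=-2.00839 |R|=1.00843 →lo
  mid=-1.91952 |R|=0.92276 →hi
  mid=-1.96395 |R|=0.96460 →hi
  mid=-1.98617 |R|=0.98627 →hi
  mid=-1.99728 |R|=0.99729 →hi
  mid=-2.00284 |R|=1.00284 →lo
  ...
  [-2.00006,-1.99989] ⇒ x*=-2.0000
So |R|<1 on (-2.0000, 0).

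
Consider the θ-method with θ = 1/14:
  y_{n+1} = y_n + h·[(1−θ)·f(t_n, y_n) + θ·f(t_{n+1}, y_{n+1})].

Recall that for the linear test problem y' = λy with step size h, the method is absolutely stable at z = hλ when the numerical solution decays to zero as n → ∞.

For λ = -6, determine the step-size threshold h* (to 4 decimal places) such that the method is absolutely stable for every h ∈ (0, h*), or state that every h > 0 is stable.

(-2.3333,0); λ=-6 ⇒ h* = (7/3)/6 = 0.3889.

With y'=λy (z=hλ):
  y_{n+1} = y_n + z·[13/14·y_n + 1/14·y_{n+1}] ⇒ (1 − 1/14z)y_{n+1} = (1 + 13/14z)y_n
  so R(z) = (1 + 13/14z)/(1 − 1/14z).

Boundary: |R(x)|=1, x<0.
x=-1.71: |R|=0.5239
R=−1: 1+13/14x = −1+1/14x ⇒ -6/7x=2 ⇒ x=2/(-6/7)=-2.3333
Confirm numerically:
  x=-1.100: |R|=0.01987 <1
  x=-1.034: |R|=0.03712 <1
  x=-0.947: |R|=0.11300 <1
  x=-2.705: |R|=1.26699 >1
  x=-2.500: |R|=1.12121 >1
  x=-2.440: |R|=1.07786 >1
Interval (-2.3333, 0).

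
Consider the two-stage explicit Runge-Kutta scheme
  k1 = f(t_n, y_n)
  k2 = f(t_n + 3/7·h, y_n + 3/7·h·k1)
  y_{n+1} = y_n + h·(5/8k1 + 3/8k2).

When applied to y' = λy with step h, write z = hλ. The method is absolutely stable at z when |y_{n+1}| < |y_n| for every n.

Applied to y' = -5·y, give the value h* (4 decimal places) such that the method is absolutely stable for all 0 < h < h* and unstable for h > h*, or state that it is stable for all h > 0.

With y'=λy (z=hλ):
  k1=λy_n ⇒ h·k1=z·y_n;  k2=λ(1+3/7z)y_n ⇒ h·k2=z(1+3/7z)y_n
  y_{n+1}/y_n = 1 + 5/8z + 3/8z(1+3/7z) = 1 + z + 9/56z²
  so R(z) = 1 + z + 9/56z².

Solve |R(x)|<1 on ℝ⁻.
x=-0.79: |R|=0.3103
R=1: x+9/56x²=0 ⇒ x=−56/9=-6.2222; min R=1−1/(4·9/56)=-0.5556>−1
Confirm numerically:
  x=-4.766: |R|=0.11541 <1
  x=-4.103: |R|=0.39744 <1
  x=-3.699: |R|=0.50001 <1
  x=-6.805: |R|=1.63736 >1
  x=-6.705: |R|=1.52024 >1
  x=-6.666: |R|=1.47543 >1
So |R|<1 on (-6.2222, 0).

(-6.2222,0); λ=-5 ⇒ h* = (56/9)/5 = 1.2444.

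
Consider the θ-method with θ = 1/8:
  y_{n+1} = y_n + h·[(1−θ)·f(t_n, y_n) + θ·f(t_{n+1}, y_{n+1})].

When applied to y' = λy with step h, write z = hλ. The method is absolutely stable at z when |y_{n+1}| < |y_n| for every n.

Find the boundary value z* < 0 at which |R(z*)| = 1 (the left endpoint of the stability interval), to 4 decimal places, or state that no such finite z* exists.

z* = -2.6667.

Test eqn y'=λy, z=hλ:
  y_{n+1} = y_n + z·[7/8·y_n + 1/8·y_{n+1}] ⇒ (1 − 1/8z)y_{n+1} = (1 + 7/8z)y_n
  Hence R(z) = (1 + 7/8z)/(1 − 1/8z).

Boundary: |R(x)|=1, x<0.
x=-1.78: |R|=0.4560
R=−1: 1+7/8x = −1+1/8x ⇒ -3/4x=2 ⇒ x=2/(-3/4)=-2.6667
Confirm numerically:
  x=-2.140: |R|=0.68836 <1
  x=-1.477: |R|=0.24681 <1
  x=-1.358: |R|=0.16093 <1
  x=-3.099: |R|=1.23371 >1
  x=-2.829: |R|=1.08994 >1
  x=-2.794: |R|=1.07078 >1
Interval (-2.6667, 0).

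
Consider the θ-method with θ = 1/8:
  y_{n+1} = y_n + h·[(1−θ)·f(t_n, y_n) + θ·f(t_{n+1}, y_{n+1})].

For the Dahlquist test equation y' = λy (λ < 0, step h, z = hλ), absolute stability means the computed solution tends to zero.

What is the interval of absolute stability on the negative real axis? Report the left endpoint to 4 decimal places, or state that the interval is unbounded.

On y'=λy, z=hλ:
  y_{n+1} = y_n + z·[7/8·y_n + 1/8·y_{n+1}] ⇒ (1 − 1/8z)y_{n+1} = (1 + 7/8z)y_n
  Hence R(z) = (1 + 7/8z)/(1 − 1/8z).

Find x<0 with |R(x)|<1.
x=-1.6: |R|=0.3333
R=−1: 1+7/8x = −1+1/8x ⇒ -3/4x=2 ⇒ x=2/(-3/4)=-2.6667
Confirm numerically:
  x=-2.395: |R|=0.84319 <1
  x=-2.180: |R|=0.71316 <1
  x=-2.079: |R|=0.65016 <1
  x=-2.924: |R|=1.14134 >1
  x=-2.842: |R|=1.09703 >1
  x=-2.837: |R|=1.09431 >1
Interval (-2.6667, 0).

(-2.6667, 0).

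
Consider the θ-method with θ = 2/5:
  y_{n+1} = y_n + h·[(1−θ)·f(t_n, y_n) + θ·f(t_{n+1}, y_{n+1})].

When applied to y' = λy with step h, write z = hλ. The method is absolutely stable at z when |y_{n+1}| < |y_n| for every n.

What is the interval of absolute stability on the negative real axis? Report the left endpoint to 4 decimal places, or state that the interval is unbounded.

Set f=λy, z=hλ:
  y_{n+1} = y_n + z·[3/5·y_n + 2/5·y_{n+1}] ⇒ (1 − 2/5z)y_{n+1} = (1 + 3/5z)y_n
  Hence R(z) = (1 + 3/5z)/(1 − 2/5z).

Find x<0 with |R(x)|<1.
x=-0.84: |R|=0.3713
R=−1: 1+3/5x = −1+2/5x ⇒ -1/5x=2 ⇒ x=2/(-1/5)=-10.0000
Confirm numerically:
  x=-9.340: |R|=0.97213 <1
  x=-8.920: |R|=0.95271 <1
  x=-7.324: |R|=0.86380 <1
  x=-10.414: |R|=1.01603 >1
  x=-10.323: |R|=1.01259 >1
  x=-10.133: |R|=1.00526 >1
Interval (-10.0000, 0).

z∈(-10.0000,0).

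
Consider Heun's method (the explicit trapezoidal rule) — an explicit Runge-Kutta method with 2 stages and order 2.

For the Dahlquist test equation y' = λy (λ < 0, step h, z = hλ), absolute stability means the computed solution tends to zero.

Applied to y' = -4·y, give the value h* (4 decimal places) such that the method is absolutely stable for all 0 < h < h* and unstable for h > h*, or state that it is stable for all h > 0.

Test eqn y'=λy, z=hλ:
  order 2, 2-stage ⇒ R(z)=1+z+z^2/2
  (e.g. R(-1.63)=0.69845, |R|=0.69845)

Solve |R(x)|<1 on ℝ⁻.
x=-1.63: |R|=0.6985
|R(-1.6)|=0.6800 |R(-1.25)|=0.5312 |R(-0.66)|=0.5578
Bisect:
  x_lo=-2.4839 |R|=1.6010  x_hi=-0.1507 |R|=0.8607
  mid=-1.31729 |R|=0.55034 →hi
  mid=-1.90060 |R|=0.90554 →hi
  mid=-2.19226 |R|=1.21074 →lo
  mid=-2.04643 |R|=1.04751 →lo
  mid=-1.97351 |R|=0.97386 →hi
  mid=-2.00997 |R|=1.01002 →lo
  mid=-1.99174 |R|=0.99178 →hi
  mid=-2.00086 |R|=1.00086 →lo
  ...
  [-2.00000,-1.99986] ⇒ x*=-2.0000
Stable set (-2.0000, 0).

(-2.0000,0); λ=-4 ⇒ h* = 0.5000.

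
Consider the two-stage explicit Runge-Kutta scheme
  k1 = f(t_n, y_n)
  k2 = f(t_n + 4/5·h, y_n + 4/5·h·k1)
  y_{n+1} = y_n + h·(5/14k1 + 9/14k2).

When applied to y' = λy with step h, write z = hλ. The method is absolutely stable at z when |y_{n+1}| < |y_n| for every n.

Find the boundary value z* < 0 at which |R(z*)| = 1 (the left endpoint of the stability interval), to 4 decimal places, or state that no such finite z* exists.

Test eqn y'=λy, z=hλ:
  k1=λy_n ⇒ h·k1=z·y_n;  k2=λ(1+4/5z)y_n ⇒ h·k2=z(1+4/5z)y_n
  y_{n+1}/y_n = 1 + 5/14z + 9/14z(1+4/5z) = 1 + z + 18/35z²
  ⇒ R(z) = 1 + z + 18/35z².

Boundary: |R(x)|=1, x<0.
x=-1.69: |R|=0.7789
R=1: x+18/35x²=0 ⇒ x=−35/18=-1.9444; min R=1−1/(4·18/35)=0.5139>−1
Confirm numerically:
  x=-1.393: |R|=0.60495 <1
  x=-1.381: |R|=0.59983 <1
  x=-1.241: |R|=0.55104 <1
  x=-1.201: |R|=0.54081 <1
  x=-2.397: |R|=1.55788 >1
  x=-1.994: |R|=1.05082 >1
Stable set (-1.9444, 0).

left endpoint -1.9444.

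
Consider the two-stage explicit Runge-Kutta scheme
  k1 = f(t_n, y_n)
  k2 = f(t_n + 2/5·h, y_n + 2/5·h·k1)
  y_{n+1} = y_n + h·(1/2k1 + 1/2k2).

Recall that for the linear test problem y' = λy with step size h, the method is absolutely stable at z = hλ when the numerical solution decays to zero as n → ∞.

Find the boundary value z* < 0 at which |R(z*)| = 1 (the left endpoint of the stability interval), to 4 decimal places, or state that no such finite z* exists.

With y'=λy (z=hλ):
  k1=λy_n ⇒ h·k1=z·y_n;  k2=λ(1+2/5z)y_n ⇒ h·k2=z(1+2/5z)y_n
  y_{n+1}/y_n = 1 + 1/2z + 1/2z(1+2/5z) = 1 + z + 1/5z²
  so R(z) = 1 + z + 1/5z².

Find x<0 with |R(x)|<1.
x=-0.46: |R|=0.5823
R=1: x+1/5x²=0 ⇒ x=−5=-5.0000; min R=1−1/(4·1/5)=-0.2500>−1
Confirm numerically:
  x=-3.703: |R|=0.03944 <1
  x=-2.316: |R|=0.24323 <1
  x=-2.265: |R|=0.23895 <1
  x=-5.499: |R|=1.54880 >1
  x=-5.131: |R|=1.13443 >1
  x=-5.078: |R|=1.07922 >1
Stable set (-5.0000, 0).

left endpoint -5.0000.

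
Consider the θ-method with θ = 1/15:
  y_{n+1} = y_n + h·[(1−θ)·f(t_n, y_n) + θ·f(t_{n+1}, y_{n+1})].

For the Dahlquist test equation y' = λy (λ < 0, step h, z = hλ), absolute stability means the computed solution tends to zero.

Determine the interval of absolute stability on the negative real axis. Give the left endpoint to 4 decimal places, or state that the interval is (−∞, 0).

With y'=λy (z=hλ):
  y_{n+1} = y_n + z·[14/15·y_n + 1/15·y_{n+1}] ⇒ (1 − 1/15z)y_{n+1} = (1 + 14/15z)y_n
  R(z) = (1 + 14/15z)/(1 − 1/15z).

Boundary: |R(x)|=1, x<0.
x=-1.05: |R|=0.0187
R=−1: 1+14/15x = −1+1/15x ⇒ -13/15x=2 ⇒ x=2/(-13/15)=-2.3077
Confirm numerically:
  x=-2.057: |R|=0.80893 <1
  x=-1.660: |R|=0.49460 <1
  x=-1.484: |R|=0.35040 <1
  x=-2.825: |R|=1.37728 >1
  x=-2.718: |R|=1.30105 >1
Interval (-2.3077, 0).

(-2.3077, 0).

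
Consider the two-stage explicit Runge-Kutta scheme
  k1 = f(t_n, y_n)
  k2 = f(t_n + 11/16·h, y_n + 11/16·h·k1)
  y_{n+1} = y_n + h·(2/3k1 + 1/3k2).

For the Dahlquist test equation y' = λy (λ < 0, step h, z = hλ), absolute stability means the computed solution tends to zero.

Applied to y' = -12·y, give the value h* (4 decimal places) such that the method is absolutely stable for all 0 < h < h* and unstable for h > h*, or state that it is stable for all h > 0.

(-4.3636,0); λ=-12 ⇒ h* = (48/11)/12 = 0.3636.

Test eqn y'=λy, z=hλ:
  k1=λy_n ⇒ h·k1=z·y_n;  k2=λ(1+11/16z)y_n ⇒ h·k2=z(1+11/16z)y_n
  y_{n+1}/y_n = 1 + 2/3z + 1/3z(1+11/16z) = 1 + z + 11/48z²
  Hence R(z) = 1 + z + 11/48z².

Need |R(x)|<1, x<0.
x=-1.21: |R|=0.1255
R=1: x+11/48x²=0 ⇒ x=−48/11=-4.3636; min R=1−1/(4·11/48)=-0.0909>−1
Confirm numerically:
  x=-4.125: |R|=0.77441 <1
  x=-2.674: |R|=0.03540 <1
  x=-2.583: |R|=0.05403 <1
  x=-1.758: |R|=0.04975 <1
  x=-4.667: |R|=1.32445 >1
  x=-4.569: |R|=1.21503 >1
Stable set (-4.3636, 0).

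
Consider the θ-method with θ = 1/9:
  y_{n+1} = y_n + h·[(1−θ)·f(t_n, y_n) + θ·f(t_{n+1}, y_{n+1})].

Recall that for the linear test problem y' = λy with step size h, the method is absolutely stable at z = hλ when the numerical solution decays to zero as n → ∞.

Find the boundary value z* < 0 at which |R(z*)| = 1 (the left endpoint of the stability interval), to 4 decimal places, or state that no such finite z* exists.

left endpoint -2.5714.

With y'=λy (z=hλ):
  y_{n+1} = y_n + z·[8/9·y_n + 1/9·y_{n+1}] ⇒ (1 − 1/9z)y_{n+1} = (1 + 8/9z)y_n
  R(z) = (1 + 8/9z)/(1 − 1/9z).

Solve |R(x)|<1 on ℝ⁻.
x=-1.37: |R|=0.1890
R=−1: 1+8/9x = −1+1/9x ⇒ -7/9x=2 ⇒ x=2/(-7/9)=-2.5714
Confirm numerically:
  x=-2.032: |R|=0.65772 <1
  x=-1.999: |R|=0.63569 <1
  x=-1.139: |R|=0.01105 <1
  x=-1.045: |R|=0.06371 <1
  x=-3.159: |R|=1.33827 >1
  x=-2.981: |R|=1.23930 >1
  x=-2.626: |R|=1.03286 >1
Interval (-2.5714, 0).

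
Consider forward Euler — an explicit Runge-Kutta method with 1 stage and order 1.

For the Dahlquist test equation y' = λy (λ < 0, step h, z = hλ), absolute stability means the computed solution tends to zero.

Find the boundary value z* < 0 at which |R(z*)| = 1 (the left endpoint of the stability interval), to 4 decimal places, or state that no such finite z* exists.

Test eqn y'=λy, z=hλ:
  order 1, 1-stage ⇒ R(z)=1+z
  (e.g. R(-1.2)=-0.20000, |R|=0.20000)

Find x<0 with |R(x)|<1.
x=-1.2: |R|=0.2000
|R(-2.22)|=1.2200 |R(-2.09)|=1.0900 |R(-1.15)|=0.1500
Bisect:
  x_lo=-2.8904 |R|=1.8904  x_hi=-0.2186 |R|=0.7814
  mid=-1.55450 |R|=0.55450 →hi
  mid=-2.22246 |R|=1.22246 →lo
  mid=-1.88848 |R|=0.88848 →hi
  mid=-2.05547 |R|=1.05547 →lo
  mid=-1.97198 |R|=0.97198 →hi
  mid=-2.01372 |R|=1.01372 →lo
  mid=-1.99285 |R|=0.99285 →hi
  mid=-2.00329 |R|=1.00329 →lo
  mid=-1.99807 |R|=0.99807 →hi
  ...
  [-2.00003,-1.99986] ⇒ x*=-2.0000
So |R|<1 on (-2.0000, 0).

left endpoint -2.0000.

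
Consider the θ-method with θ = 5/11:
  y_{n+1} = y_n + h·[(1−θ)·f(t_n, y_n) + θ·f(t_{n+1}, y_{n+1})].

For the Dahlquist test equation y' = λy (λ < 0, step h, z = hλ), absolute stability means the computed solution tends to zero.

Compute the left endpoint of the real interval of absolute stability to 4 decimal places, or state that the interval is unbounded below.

With y'=λy (z=hλ):
  y_{n+1} = y_n + z·[6/11·y_n + 5/11·y_{n+1}] ⇒ (1 − 5/11z)y_{n+1} = (1 + 6/11z)y_n
  ⇒ R(z) = (1 + 6/11z)/(1 − 5/11z).

Need |R(x)|<1, x<0.
x=-1.73: |R|=0.0316
R=−1: 1+6/11x = −1+5/11x ⇒ -1/11x=2 ⇒ x=2/(-1/11)=-22.0000
Confirm numerically:
  x=-20.001: |R|=0.98199 <1
  x=-18.277: |R|=0.96364 <1
  x=-13.249: |R|=0.88671 <1
  x=-22.373: |R|=1.00304 >1
  x=-22.291: |R|=1.00238 >1
Stable set (-22.0000, 0).

z* = -22.0000.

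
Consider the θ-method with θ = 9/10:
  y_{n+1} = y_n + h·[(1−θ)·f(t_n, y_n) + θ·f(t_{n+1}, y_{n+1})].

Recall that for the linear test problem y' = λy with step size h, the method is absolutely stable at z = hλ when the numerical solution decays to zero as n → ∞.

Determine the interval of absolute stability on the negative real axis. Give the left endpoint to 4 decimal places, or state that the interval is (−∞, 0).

interval (−∞, 0).

On y'=λy, z=hλ:
  y_{n+1} = y_n + z·[1/10·y_n + 9/10·y_{n+1}] ⇒ (1 − 9/10z)y_{n+1} = (1 + 1/10z)y_n
  Hence R(z) = (1 + 1/10z)/(1 − 9/10z).

Find x<0 with |R(x)|<1.
x=-1.8: |R|=0.3130
x=-2: |R|=0.2857
x=-10: |R|=0.0000
x=-100: |R|=0.0989
θ=9/10≥1/2 ⇒ |1+1/10x|<|1−9/10x| ∀x<0 ⇒ unbounded interval.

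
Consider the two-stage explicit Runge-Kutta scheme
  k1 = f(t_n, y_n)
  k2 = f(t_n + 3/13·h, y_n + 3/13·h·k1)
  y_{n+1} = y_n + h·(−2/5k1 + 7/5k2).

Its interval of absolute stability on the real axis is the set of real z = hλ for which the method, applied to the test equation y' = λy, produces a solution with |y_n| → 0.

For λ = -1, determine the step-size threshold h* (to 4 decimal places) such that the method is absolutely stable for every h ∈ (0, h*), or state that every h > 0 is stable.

Test eqn y'=λy, z=hλ:
  k1=λy_n ⇒ h·k1=z·y_n;  k2=λ(1+3/13z)y_n ⇒ h·k2=z(1+3/13z)y_n
  y_{n+1}/y_n = 1 − 2/5z + 7/5z(1+3/13z) = 1 + z + 21/65z²
  so R(z) = 1 + z + 21/65z².

Boundary: |R(x)|=1, x<0.
x=-1.26: |R|=0.2529
R=1: x+21/65x²=0 ⇒ x=−65/21=-3.0952; min R=1−1/(4·21/65)=0.2262>−1
Confirm numerically:
  x=-2.650: |R|=0.61881 <1
  x=-2.584: |R|=0.57320 <1
  x=-2.100: |R|=0.32477 <1
  x=-1.521: |R|=0.22642 <1
  x=-3.588: |R|=1.57121 >1
  x=-3.479: |R|=1.43134 >1
  x=-3.320: |R|=1.24108 >1
Stable set (-3.0952, 0).

(-3.0952,0); λ=-1 ⇒ h* = (65/21)/1 = 3.0952.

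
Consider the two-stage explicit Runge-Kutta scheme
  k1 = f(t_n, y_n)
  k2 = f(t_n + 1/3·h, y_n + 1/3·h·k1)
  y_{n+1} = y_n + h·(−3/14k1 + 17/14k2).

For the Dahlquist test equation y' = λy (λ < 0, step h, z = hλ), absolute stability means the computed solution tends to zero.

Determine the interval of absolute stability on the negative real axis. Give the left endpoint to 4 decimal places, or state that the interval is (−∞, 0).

Set f=λy, z=hλ:
  k1=λy_n ⇒ h·k1=z·y_n;  k2=λ(1+1/3z)y_n ⇒ h·k2=z(1+1/3z)y_n
  y_{n+1}/y_n = 1 − 3/14z + 17/14z(1+1/3z) = 1 + z + 17/42z²
  so R(z) = 1 + z + 17/42z².

Boundary: |R(x)|=1, x<0.
x=-1.3: |R|=0.3840
R=1: x+17/42x²=0 ⇒ x=−42/17=-2.4706; min R=1−1/(4·17/42)=0.3824>−1
Confirm numerically:
  x=-2.134: |R|=0.70927 <1
  x=-1.762: |R|=0.49464 <1
  x=-1.664: |R|=0.45674 <1
  x=-1.216: |R|=0.38250 <1
  x=-2.902: |R|=1.50674 >1
  x=-2.819: |R|=1.39755 >1
  x=-2.518: |R|=1.04832 >1
So |R|<1 on (-2.4706, 0).

(-2.4706, 0).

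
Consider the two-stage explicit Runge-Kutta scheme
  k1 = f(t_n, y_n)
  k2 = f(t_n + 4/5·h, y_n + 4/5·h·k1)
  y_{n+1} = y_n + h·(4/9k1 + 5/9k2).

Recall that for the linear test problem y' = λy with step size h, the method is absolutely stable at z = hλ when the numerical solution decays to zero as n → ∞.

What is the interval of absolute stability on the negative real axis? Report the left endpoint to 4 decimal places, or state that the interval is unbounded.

Test eqn y'=λy, z=hλ:
  k1=λy_n ⇒ h·k1=z·y_n;  k2=λ(1+4/5z)y_n ⇒ h·k2=z(1+4/5z)y_n
  y_{n+1}/y_n = 1 + 4/9z + 5/9z(1+4/5z) = 1 + z + 4/9z²
  so R(z) = 1 + z + 4/9z².

Boundary: |R(x)|=1, x<0.
x=-1.67: |R|=0.5695
R=1: x+4/9x²=0 ⇒ x=−9/4=-2.2500; min R=1−1/(4·4/9)=0.4375>−1
Confirm numerically:
  x=-1.514: |R|=0.50475 <1
  x=-1.498: |R|=0.49934 <1
  x=-1.449: |R|=0.48416 <1
  x=-2.838: |R|=1.74166 >1
  x=-2.520: |R|=1.30240 >1
Stable set (-2.2500, 0).

(-2.2500, 0).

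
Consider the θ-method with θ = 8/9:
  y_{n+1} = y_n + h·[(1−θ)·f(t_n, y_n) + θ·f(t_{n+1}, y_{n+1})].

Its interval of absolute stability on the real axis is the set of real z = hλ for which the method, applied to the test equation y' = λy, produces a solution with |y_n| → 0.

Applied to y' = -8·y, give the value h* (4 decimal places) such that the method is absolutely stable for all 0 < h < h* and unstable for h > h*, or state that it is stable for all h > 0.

Test eqn y'=λy, z=hλ:
  y_{n+1} = y_n + z·[1/9·y_n + 8/9·y_{n+1}] ⇒ (1 − 8/9z)y_{n+1} = (1 + 1/9z)y_n
  Hence R(z) = (1 + 1/9z)/(1 − 8/9z).

Solve |R(x)|<1 on ℝ⁻.
x=-1.59: |R|=0.3412
x=-2: |R|=0.2800
x=-10: |R|=0.0112
x=-100: |R|=0.1125
θ=8/9≥1/2 ⇒ |1+1/9x|<|1−8/9x| ∀x<0 ⇒ interval (−∞,0).

unbounded; (−∞, 0). Any h>0 works for λ=-8.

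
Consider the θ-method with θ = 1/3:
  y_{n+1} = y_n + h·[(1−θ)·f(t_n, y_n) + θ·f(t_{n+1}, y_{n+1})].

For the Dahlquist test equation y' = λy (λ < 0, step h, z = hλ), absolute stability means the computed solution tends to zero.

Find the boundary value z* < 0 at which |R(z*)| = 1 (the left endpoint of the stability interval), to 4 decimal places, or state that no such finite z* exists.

left endpoint -6.0000.

With y'=λy (z=hλ):
  y_{n+1} = y_n + z·[2/3·y_n + 1/3·y_{n+1}] ⇒ (1 − 1/3z)y_{n+1} = (1 + 2/3z)y_n
  so R(z) = (1 + 2/3z)/(1 − 1/3z).

Boundary: |R(x)|=1, x<0.
x=-1.37: |R|=0.0595
R=−1: 1+2/3x = −1+1/3x ⇒ -1/3x=2 ⇒ x=2/(-1/3)=-6.0000
Confirm numerically:
  x=-4.343: |R|=0.77434 <1
  x=-3.329: |R|=0.57797 <1
  x=-2.558: |R|=0.38071 <1
  x=-2.522: |R|=0.37016 <1
  x=-6.251: |R|=1.02713 >1
  x=-6.038: |R|=1.00420 >1
So |R|<1 on (-6.0000, 0).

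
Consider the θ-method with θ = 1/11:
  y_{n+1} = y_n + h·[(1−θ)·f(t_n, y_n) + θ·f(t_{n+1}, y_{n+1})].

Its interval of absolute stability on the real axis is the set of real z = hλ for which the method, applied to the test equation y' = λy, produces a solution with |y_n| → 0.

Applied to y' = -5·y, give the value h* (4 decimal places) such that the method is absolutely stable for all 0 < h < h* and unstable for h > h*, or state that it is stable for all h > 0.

With y'=λy (z=hλ):
  y_{n+1} = y_n + z·[10/11·y_n + 1/11·y_{n+1}] ⇒ (1 − 1/11z)y_{n+1} = (1 + 10/11z)y_n
  Hence R(z) = (1 + 10/11z)/(1 − 1/11z).

Find x<0 with |R(x)|<1.
x=-1.28: |R|=0.1466
R=−1: 1+10/11x = −1+1/11x ⇒ -9/11x=2 ⇒ x=2/(-9/11)=-2.4444
Confirm numerically:
  x=-2.216: |R|=0.84443 <1
  x=-1.798: |R|=0.54540 <1
  x=-1.756: |R|=0.51427 <1
  x=-2.757: |R|=1.20448 >1
  x=-2.545: |R|=1.06681 >1
  x=-2.482: |R|=1.02507 >1
So |R|<1 on (-2.4444, 0).

(-2.4444,0); λ=-5 ⇒ h* = (22/9)/5 = 0.4889.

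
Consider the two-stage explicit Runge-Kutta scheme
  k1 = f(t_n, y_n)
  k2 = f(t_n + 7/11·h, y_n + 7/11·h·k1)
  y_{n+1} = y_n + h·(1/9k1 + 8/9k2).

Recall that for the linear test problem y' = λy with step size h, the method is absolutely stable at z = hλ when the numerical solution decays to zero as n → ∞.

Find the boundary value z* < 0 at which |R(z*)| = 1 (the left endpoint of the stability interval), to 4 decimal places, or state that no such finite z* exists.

With y'=λy (z=hλ):
  k1=λy_n ⇒ h·k1=z·y_n;  k2=λ(1+7/11z)y_n ⇒ h·k2=z(1+7/11z)y_n
  y_{n+1}/y_n = 1 + 1/9z + 8/9z(1+7/11z) = 1 + z + 56/99z²
  Hence R(z) = 1 + z + 56/99z².

Find x<0 with |R(x)|<1.
x=-0.45: |R|=0.6645
R=1: x+56/99x²=0 ⇒ x=−99/56=-1.7679; min R=1−1/(4·56/99)=0.5580>−1
Confirm numerically:
  x=-1.564: |R|=0.81965 <1
  x=-1.438: |R|=0.73169 <1
  x=-1.130: |R|=0.59229 <1
  x=-2.294: |R|=1.68273 >1
  x=-2.192: |R|=1.52590 >1
So |R|<1 on (-1.7679, 0).

left endpoint -1.7679.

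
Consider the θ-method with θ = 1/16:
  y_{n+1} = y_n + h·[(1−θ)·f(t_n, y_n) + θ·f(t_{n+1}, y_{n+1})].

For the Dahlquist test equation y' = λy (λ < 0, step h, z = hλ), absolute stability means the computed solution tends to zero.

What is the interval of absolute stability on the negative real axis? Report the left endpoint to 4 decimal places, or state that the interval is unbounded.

On y'=λy, z=hλ:
  y_{n+1} = y_n + z·[15/16·y_n + 1/16·y_{n+1}] ⇒ (1 − 1/16z)y_{n+1} = (1 + 15/16z)y_n
  Hence R(z) = (1 + 15/16z)/(1 − 1/16z).

Solve |R(x)|<1 on ℝ⁻.
x=-0.47: |R|=0.5434
R=−1: 1+15/16x = −1+1/16x ⇒ -7/8x=2 ⇒ x=2/(-7/8)=-2.2857
Confirm numerically:
  x=-2.253: |R|=0.97491 <1
  x=-1.679: |R|=0.51954 <1
  x=-1.674: |R|=0.51545 <1
  x=-1.499: |R|=0.37059 <1
  x=-2.614: |R|=1.24691 >1
  x=-2.360: |R|=1.05664 >1
So |R|<1 on (-2.2857, 0).

z∈(-2.2857,0).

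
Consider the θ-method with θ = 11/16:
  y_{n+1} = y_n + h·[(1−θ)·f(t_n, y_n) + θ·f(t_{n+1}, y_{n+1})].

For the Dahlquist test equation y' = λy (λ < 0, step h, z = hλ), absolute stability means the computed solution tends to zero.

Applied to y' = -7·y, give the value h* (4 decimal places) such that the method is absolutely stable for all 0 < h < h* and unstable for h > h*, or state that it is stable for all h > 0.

Test eqn y'=λy, z=hλ:
  y_{n+1} = y_n + z·[5/16·y_n + 11/16·y_{n+1}] ⇒ (1 − 11/16z)y_{n+1} = (1 + 5/16z)y_n
  Hence R(z) = (1 + 5/16z)/(1 − 11/16z).

Need |R(x)|<1, x<0.
x=-0.4: |R|=0.6863
x=-2: |R|=0.1579
x=-10: |R|=0.2698
x=-100: |R|=0.4337
θ=11/16≥1/2 ⇒ |1+5/16x|<|1−11/16x| ∀x<0 ⇒ stable on all of ℝ⁻.

unbounded; (−∞, 0). Any h>0 works for λ=-7.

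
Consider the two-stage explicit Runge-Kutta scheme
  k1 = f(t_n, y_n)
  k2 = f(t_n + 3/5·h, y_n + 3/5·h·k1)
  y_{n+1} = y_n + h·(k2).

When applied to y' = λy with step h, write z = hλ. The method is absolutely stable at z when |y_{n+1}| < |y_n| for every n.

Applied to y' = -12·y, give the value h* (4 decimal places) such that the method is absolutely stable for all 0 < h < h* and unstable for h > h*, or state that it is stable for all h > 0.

(-1.6667,0); λ=-12 ⇒ h* = (5/3)/12 = 0.1389.

On y'=λy, z=hλ:
  k1=λy_n ⇒ h·k1=z·y_n;  k2=λ(1+3/5z)y_n ⇒ h·k2=z(1+3/5z)y_n
  y_{n+1}/y_n = 1 + z(1+3/5z) = 1 + z + 3/5z²
  Hence R(z) = 1 + z + 3/5z².

Solve |R(x)|<1 on ℝ⁻.
x=-0.43: |R|=0.6809
R=1: x+3/5x²=0 ⇒ x=−5/3=-1.6667; min R=1−1/(4·3/5)=0.5833>−1
Confirm numerically:
  x=-1.195: |R|=0.66181 <1
  x=-1.194: |R|=0.66138 <1
  x=-0.920: |R|=0.58784 <1
  x=-0.830: |R|=0.58334 <1
  x=-2.109: |R|=1.55973 >1
  x=-1.891: |R|=1.25453 >1
So |R|<1 on (-1.6667, 0).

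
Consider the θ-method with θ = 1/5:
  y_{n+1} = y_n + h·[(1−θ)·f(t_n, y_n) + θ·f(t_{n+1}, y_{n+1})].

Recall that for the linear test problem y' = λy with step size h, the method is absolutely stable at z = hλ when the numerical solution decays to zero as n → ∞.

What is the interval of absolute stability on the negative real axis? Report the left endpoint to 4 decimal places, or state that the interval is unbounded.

z∈(-3.3333,0).

With y'=λy (z=hλ):
  y_{n+1} = y_n + z·[4/5·y_n + 1/5·y_{n+1}] ⇒ (1 − 1/5z)y_{n+1} = (1 + 4/5z)y_n
  ⇒ R(z) = (1 + 4/5z)/(1 − 1/5z).

Boundary: |R(x)|=1, x<0.
x=-1.57: |R|=0.1948
R=−1: 1+4/5x = −1+1/5x ⇒ -3/5x=2 ⇒ x=2/(-3/5)=-3.3333
Confirm numerically:
  x=-3.283: |R|=0.98177 <1
  x=-2.396: |R|=0.61979 <1
  x=-1.376: |R|=0.07905 <1
  x=-3.928: |R|=1.19982 >1
  x=-3.507: |R|=1.06124 >1
  x=-3.409: |R|=1.02699 >1
Stable set (-3.3333, 0).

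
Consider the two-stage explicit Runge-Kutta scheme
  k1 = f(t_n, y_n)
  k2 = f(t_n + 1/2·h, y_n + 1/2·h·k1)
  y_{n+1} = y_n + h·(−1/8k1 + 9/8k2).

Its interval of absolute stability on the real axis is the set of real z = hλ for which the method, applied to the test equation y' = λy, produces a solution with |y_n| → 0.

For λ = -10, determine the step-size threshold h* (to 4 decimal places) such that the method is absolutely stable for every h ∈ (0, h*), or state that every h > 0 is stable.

Test eqn y'=λy, z=hλ:
  k1=λy_n ⇒ h·k1=z·y_n;  k2=λ(1+1/2z)y_n ⇒ h·k2=z(1+1/2z)y_n
  y_{n+1}/y_n = 1 − 1/8z + 9/8z(1+1/2z) = 1 + z + 9/16z²
  ⇒ R(z) = 1 + z + 9/16z².

Boundary: |R(x)|=1, x<0.
x=-0.51: |R|=0.6363
R=1: x+9/16x²=0 ⇒ x=−16/9=-1.7778; min R=1−1/(4·9/16)=0.5556>−1
Confirm numerically:
  x=-1.599: |R|=0.83920 <1
  x=-1.269: |R|=0.63683 <1
  x=-1.203: |R|=0.61106 <1
  x=-1.051: |R|=0.57034 <1
  x=-2.032: |R|=1.29058 >1
  x=-1.804: |R|=1.02661 >1
So |R|<1 on (-1.7778, 0).

(-1.7778,0); λ=-10 ⇒ h* = (16/9)/10 = 0.1778.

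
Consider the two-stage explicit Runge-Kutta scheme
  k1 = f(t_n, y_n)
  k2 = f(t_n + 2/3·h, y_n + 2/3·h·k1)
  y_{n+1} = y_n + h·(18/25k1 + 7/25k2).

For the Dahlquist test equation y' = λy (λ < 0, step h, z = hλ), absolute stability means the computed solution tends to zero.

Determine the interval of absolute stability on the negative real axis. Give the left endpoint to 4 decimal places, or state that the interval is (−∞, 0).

Test eqn y'=λy, z=hλ:
  k1=λy_n ⇒ h·k1=z·y_n;  k2=λ(1+2/3z)y_n ⇒ h·k2=z(1+2/3z)y_n
  y_{n+1}/y_n = 1 + 18/25z + 7/25z(1+2/3z) = 1 + z + 14/75z²
  R(z) = 1 + z + 14/75z².

Boundary: |R(x)|=1, x<0.
x=-1.63: |R|=0.1340
R=1: x+14/75x²=0 ⇒ x=−75/14=-5.3571; min R=1−1/(4·14/75)=-0.3393>−1
Confirm numerically:
  x=-4.441: |R|=0.24053 <1
  x=-3.332: |R|=0.25958 <1
  x=-3.236: |R|=0.28128 <1
  x=-5.917: |R|=1.61837 >1
  x=-5.722: |R|=1.38971 >1
So |R|<1 on (-5.3571, 0).

z∈(-5.3571,0).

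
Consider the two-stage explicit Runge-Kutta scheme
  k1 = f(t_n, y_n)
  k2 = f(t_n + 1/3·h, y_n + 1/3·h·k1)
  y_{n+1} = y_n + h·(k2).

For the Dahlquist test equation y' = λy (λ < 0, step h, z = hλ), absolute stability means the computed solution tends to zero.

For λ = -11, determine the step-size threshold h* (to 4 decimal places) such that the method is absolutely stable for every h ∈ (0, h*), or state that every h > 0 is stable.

Test eqn y'=λy, z=hλ:
  k1=λy_n ⇒ h·k1=z·y_n;  k2=λ(1+1/3z)y_n ⇒ h·k2=z(1+1/3z)y_n
  y_{n+1}/y_n = 1 + z(1+1/3z) = 1 + z + 1/3z²
  Hence R(z) = 1 + z + 1/3z².

Find x<0 with |R(x)|<1.
x=-1.32: |R|=0.2608
R=1: x+1/3x²=0 ⇒ x=−3=-3.0000; min R=1−1/(4·1/3)=0.2500>−1
Confirm numerically:
  x=-2.365: |R|=0.49941 <1
  x=-2.288: |R|=0.45698 <1
  x=-2.253: |R|=0.43900 <1
  x=-1.762: |R|=0.27288 <1
  x=-3.358: |R|=1.40072 >1
  x=-3.138: |R|=1.14435 >1
So |R|<1 on (-3.0000, 0).

(-3.0000,0); λ=-11 ⇒ h* = (3)/11 = 0.2727.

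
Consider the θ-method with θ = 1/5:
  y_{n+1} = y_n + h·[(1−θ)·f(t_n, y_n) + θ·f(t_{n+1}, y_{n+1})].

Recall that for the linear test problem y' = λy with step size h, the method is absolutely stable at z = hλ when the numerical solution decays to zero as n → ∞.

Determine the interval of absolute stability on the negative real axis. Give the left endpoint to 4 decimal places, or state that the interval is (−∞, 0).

(-3.3333, 0).

With y'=λy (z=hλ):
  y_{n+1} = y_n + z·[4/5·y_n + 1/5·y_{n+1}] ⇒ (1 − 1/5z)y_{n+1} = (1 + 4/5z)y_n
  Hence R(z) = (1 + 4/5z)/(1 − 1/5z).

Need |R(x)|<1, x<0.
x=-0.75: |R|=0.3478
R=−1: 1+4/5x = −1+1/5x ⇒ -3/5x=2 ⇒ x=2/(-3/5)=-3.3333
Confirm numerically:
  x=-3.153: |R|=0.93364 <1
  x=-2.372: |R|=0.60879 <1
  x=-2.136: |R|=0.49664 <1
  x=-1.632: |R|=0.23040 <1
  x=-3.861: |R|=1.17865 >1
  x=-3.773: |R|=1.15035 >1
Interval (-3.3333, 0).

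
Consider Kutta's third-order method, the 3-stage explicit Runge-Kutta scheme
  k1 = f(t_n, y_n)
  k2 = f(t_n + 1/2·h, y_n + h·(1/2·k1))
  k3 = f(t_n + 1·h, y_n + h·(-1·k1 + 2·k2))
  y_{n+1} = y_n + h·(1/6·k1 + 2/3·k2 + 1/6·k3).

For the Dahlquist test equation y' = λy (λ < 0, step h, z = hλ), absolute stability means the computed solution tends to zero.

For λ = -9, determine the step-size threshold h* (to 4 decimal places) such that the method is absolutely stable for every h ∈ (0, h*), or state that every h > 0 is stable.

With y'=λy (z=hλ):
  order 3, 3-stage ⇒ R(z)=1+z+z^2/2+z^3/6
  (e.g. R(-0.66)=0.50988, |R|=0.50988)

Boundary: |R(x)|=1, x<0.
x=-0.66: |R|=0.5099
|R(-2.77)|=1.4759 |R(-2.02)|=0.3535 |R(-1.84)|=0.1855
Bisect:
  x_lo=-3.1456 |R|=2.3857  x_hi=-0.0856 |R|=0.9179
  mid=-1.61561 |R|=0.01336 →hi
  mid=-2.38060 |R|=0.79555 →hi
  mid=-2.76310 |R|=1.46165 →lo
  mid=-2.57185 |R|=1.09985 →lo
  mid=-2.47623 |R|=0.94095 →hi
  mid=-2.52404 |R|=1.01866 →lo
  mid=-2.50013 |R|=0.97938 →hi
  mid=-2.51208 |R|=0.99891 →hi
  mid=-2.51806 |R|=1.00876 →lo
  ...
  [-2.51283,-2.51264] ⇒ x*=-2.5127
Interval (-2.5127, 0).

(-2.5127,0); λ=-9 ⇒ h* = 0.2792.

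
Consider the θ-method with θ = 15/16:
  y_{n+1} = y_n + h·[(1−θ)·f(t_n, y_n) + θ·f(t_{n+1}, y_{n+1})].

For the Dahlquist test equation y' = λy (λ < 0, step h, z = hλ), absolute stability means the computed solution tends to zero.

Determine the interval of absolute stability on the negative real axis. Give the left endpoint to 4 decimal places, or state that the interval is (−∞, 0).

interval (−∞, 0).

Set f=λy, z=hλ:
  y_{n+1} = y_n + z·[1/16·y_n + 15/16·y_{n+1}] ⇒ (1 − 15/16z)y_{n+1} = (1 + 1/16z)y_n
  so R(z) = (1 + 1/16z)/(1 − 15/16z).

Boundary: |R(x)|=1, x<0.
x=-1.25: |R|=0.4245
x=-2: |R|=0.3043
x=-10: |R|=0.0361
x=-100: |R|=0.0554
θ=15/16≥1/2 ⇒ |1+1/16x|<|1−15/16x| ∀x<0 ⇒ stable on all of ℝ⁻.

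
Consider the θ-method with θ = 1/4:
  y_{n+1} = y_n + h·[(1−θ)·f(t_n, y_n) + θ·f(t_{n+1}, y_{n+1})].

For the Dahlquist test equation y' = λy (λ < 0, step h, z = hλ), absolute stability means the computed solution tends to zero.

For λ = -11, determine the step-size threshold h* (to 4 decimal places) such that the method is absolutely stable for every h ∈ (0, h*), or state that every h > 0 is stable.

Set f=λy, z=hλ:
  y_{n+1} = y_n + z·[3/4·y_n + 1/4·y_{n+1}] ⇒ (1 − 1/4z)y_{n+1} = (1 + 3/4z)y_n
  so R(z) = (1 + 3/4z)/(1 − 1/4z).

Boundary: |R(x)|=1, x<0.
x=-0.34: |R|=0.6866
R=−1: 1+3/4x = −1+1/4x ⇒ -1/2x=2 ⇒ x=2/(-1/2)=-4.0000
Confirm numerically:
  x=-2.664: |R|=0.59904 <1
  x=-2.641: |R|=0.59072 <1
  x=-1.927: |R|=0.30049 <1
  x=-4.443: |R|=1.10494 >1
  x=-4.435: |R|=1.10314 >1
  x=-4.134: |R|=1.03295 >1
Interval (-4.0000, 0).

(-4.0000,0); λ=-11 ⇒ h* = (4)/11 = 0.3636.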